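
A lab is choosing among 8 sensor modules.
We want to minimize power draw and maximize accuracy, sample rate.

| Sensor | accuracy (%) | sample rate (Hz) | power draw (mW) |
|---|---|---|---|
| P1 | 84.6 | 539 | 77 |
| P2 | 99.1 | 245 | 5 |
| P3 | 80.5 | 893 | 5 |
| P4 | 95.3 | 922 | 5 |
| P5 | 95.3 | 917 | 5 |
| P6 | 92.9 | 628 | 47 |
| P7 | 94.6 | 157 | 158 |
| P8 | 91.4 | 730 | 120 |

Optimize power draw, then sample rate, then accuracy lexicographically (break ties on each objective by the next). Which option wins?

First minimize power draw: best is 5, kept {P2, P3, P4, P5}.
Then maximize sample rate: best is 922, kept {P4}.

P4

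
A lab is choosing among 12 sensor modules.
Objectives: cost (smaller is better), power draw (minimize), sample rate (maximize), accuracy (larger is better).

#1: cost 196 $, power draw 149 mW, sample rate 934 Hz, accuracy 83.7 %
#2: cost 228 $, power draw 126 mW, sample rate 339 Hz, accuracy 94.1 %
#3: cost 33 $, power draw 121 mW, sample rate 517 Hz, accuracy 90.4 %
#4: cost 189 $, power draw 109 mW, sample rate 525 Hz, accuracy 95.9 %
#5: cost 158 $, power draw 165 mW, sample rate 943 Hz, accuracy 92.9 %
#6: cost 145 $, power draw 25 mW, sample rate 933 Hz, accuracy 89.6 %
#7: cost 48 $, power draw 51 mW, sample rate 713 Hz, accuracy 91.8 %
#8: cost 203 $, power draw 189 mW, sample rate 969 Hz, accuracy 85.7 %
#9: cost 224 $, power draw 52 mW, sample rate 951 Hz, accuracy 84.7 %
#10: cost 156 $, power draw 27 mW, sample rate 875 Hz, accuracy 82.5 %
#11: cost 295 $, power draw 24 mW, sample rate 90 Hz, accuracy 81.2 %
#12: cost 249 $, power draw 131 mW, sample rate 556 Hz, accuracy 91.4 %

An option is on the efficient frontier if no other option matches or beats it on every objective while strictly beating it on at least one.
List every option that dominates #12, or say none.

#7

#7: cost 48≤249, power draw 51≤131, sample rate 713≥556, accuracy 91.8≥91.4 — dominates #12.
Others (#1, #2, #3, #4, #5, #6, #8, #9, #10, #11) are each worse than #12 on at least one objective.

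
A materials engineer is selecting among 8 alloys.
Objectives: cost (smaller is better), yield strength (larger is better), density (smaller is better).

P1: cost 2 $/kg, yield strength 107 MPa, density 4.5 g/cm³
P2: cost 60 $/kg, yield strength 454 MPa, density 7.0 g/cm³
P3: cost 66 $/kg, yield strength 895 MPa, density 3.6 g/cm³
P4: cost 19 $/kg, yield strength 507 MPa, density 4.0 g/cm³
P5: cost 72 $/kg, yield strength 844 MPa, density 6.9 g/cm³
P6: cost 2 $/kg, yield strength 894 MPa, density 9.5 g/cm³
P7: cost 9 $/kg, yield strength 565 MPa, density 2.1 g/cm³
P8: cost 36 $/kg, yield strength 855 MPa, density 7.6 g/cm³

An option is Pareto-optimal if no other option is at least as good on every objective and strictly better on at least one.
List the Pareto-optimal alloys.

P1, P3, P6, P7, P8

P1: not dominated.
P2: dominated by P4 (cost 19≤60, yield strength 507≥454, density 4.0≤7.0).
P3: not dominated (best yield strength).
P4: dominated by P7 (cost 9≤19, yield strength 565≥507, density 2.1≤4.0).
P5: dominated by P3 (cost 66≤72, yield strength 895≥844, density 3.6≤6.9).
P6: not dominated.
P7: not dominated (best density).
P8: not dominated.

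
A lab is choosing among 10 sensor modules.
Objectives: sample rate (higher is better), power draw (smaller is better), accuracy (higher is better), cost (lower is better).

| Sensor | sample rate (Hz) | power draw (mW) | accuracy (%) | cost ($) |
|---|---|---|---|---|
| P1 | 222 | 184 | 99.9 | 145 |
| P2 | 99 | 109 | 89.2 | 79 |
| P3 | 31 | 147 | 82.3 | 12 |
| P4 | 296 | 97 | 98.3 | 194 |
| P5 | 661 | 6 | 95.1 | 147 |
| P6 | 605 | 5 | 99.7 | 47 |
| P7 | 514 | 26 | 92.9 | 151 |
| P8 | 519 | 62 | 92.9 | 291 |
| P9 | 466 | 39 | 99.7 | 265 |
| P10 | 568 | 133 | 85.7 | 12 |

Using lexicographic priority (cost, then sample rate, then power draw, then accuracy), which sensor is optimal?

P10

First minimize cost: best is 12, kept {P3, P10}.
Then maximize sample rate: best is 568, kept {P10}.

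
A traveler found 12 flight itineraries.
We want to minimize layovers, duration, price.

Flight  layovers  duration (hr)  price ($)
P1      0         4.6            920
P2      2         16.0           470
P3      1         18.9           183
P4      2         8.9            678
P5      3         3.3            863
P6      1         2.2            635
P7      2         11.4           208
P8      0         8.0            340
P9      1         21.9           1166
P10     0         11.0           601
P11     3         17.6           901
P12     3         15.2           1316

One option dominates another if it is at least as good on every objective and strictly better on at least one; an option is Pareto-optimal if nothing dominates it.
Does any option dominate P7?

P1: worse on price (920 vs 208).
P2: worse on duration (16.0 vs 11.4).
P3: worse on duration (18.9 vs 11.4).
P4: worse on price (678 vs 208).
P5: worse on layovers (3 vs 2).
P6: worse on price (635 vs 208).
P8: worse on price (340 vs 208).
P9: worse on duration (21.9 vs 11.4).
P10: worse on price (601 vs 208).
P11: worse on layovers (3 vs 2).
P12: worse on layovers (3 vs 2).
No option is at least as good as P7 on every objective and strictly better on one.

No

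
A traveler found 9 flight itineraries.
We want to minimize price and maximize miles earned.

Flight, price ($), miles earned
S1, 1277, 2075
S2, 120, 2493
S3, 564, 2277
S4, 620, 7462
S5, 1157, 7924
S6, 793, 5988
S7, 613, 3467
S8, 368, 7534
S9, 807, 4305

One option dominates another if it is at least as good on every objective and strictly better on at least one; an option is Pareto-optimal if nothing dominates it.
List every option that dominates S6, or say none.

S4, S8

S4: price 620≤793, miles earned 7462≥5988 — dominates S6.
S8: price 368≤793, miles earned 7534≥5988 — dominates S6.
Others (S1, S2, S3, S5, S7, S9) are each worse than S6 on at least one objective.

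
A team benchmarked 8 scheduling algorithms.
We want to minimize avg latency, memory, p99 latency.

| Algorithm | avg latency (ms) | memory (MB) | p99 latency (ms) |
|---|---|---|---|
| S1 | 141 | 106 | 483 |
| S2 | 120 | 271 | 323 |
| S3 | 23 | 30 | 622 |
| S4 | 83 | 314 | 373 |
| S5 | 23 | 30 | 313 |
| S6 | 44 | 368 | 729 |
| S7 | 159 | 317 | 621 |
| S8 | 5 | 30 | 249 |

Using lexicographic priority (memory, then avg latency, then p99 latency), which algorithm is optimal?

First minimize memory: best is 30, kept {S3, S5, S8}.
Then minimize avg latency: best is 5, kept {S8}.

S8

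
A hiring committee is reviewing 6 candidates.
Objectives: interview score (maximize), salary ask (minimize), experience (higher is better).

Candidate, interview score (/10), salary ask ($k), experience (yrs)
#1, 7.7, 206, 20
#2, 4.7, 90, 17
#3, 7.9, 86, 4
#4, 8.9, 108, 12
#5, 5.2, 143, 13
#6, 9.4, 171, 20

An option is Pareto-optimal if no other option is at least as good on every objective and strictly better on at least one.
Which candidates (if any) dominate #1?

#6: interview score 9.4≥7.7, salary ask 171≤206, experience 20≥20 — dominates #1.
Others (#2, #3, #4, #5) are each worse than #1 on at least one objective.

#6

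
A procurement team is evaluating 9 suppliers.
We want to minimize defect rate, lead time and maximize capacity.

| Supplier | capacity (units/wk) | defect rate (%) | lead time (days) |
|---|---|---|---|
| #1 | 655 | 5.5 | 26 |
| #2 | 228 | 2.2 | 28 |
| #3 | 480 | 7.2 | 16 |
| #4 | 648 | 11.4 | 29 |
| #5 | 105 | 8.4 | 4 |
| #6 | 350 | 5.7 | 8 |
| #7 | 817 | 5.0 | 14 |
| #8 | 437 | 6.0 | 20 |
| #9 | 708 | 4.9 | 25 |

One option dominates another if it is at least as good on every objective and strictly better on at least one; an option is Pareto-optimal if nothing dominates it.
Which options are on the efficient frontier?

#1: dominated by #7 (capacity 817≥655, defect rate 5.0≤5.5, lead time 14≤26).
#2: not dominated (best defect rate).
#3: dominated by #7 (capacity 817≥480, defect rate 5.0≤7.2, lead time 14≤16).
#4: dominated by #1 (capacity 655≥648, defect rate 5.5≤11.4, lead time 26≤29).
#5: not dominated (best lead time).
#6: not dominated.
#7: not dominated (best capacity).
#8: dominated by #7 (capacity 817≥437, defect rate 5.0≤6.0, lead time 14≤20).
#9: not dominated.

#2, #5, #6, #7, #9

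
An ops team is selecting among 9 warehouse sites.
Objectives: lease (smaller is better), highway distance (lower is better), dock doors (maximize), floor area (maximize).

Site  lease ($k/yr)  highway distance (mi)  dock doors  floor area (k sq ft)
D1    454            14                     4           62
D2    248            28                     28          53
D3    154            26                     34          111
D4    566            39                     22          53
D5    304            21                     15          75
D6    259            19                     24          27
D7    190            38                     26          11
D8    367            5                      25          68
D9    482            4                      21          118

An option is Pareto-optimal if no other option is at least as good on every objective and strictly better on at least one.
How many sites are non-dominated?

D1: dominated by D8 (lease 367≤454, highway distance 5≤14, dock doors 25≥4, floor area 68≥62).
D2: dominated by D3 (lease 154≤248, highway distance 26≤28, dock doors 34≥28, floor area 111≥53).
D3: not dominated (best lease).
D4: dominated by D2 (lease 248≤566, highway distance 28≤39, dock doors 28≥22, floor area 53≥53).
D5: not dominated.
D6: not dominated.
D7: dominated by D3 (lease 154≤190, highway distance 26≤38, dock doors 34≥26, floor area 111≥11).
D8: not dominated.
D9: not dominated (best highway distance).
Pareto-optimal: D3, D5, D6, D8, D9 → 5.

5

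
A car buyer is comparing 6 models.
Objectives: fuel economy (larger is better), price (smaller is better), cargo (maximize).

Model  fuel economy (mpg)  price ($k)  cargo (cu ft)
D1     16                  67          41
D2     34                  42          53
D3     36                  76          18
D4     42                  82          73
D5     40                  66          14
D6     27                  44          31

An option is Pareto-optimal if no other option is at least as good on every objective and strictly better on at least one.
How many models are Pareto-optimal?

4

D1: dominated by D2 (fuel economy 34≥16, price 42≤67, cargo 53≥41).
D2: not dominated (best price).
D3: not dominated.
D4: not dominated (best fuel economy).
D5: not dominated.
D6: dominated by D2 (fuel economy 34≥27, price 42≤44, cargo 53≥31).
Pareto-optimal: D2, D3, D4, D5 → 4.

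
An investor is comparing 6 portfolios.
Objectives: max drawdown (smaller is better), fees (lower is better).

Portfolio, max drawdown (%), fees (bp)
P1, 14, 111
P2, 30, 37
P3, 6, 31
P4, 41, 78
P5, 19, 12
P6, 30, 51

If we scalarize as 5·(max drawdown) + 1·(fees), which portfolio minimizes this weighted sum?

P3

P1: 5·14 + 1·111 = 181
P2: 5·30 + 1·37 = 187
P3: 5·6 + 1·31 = 61
P4: 5·41 + 1·78 = 283
P5: 5·19 + 1·12 = 107
P6: 5·30 + 1·51 = 201
Lowest: P3 at 61.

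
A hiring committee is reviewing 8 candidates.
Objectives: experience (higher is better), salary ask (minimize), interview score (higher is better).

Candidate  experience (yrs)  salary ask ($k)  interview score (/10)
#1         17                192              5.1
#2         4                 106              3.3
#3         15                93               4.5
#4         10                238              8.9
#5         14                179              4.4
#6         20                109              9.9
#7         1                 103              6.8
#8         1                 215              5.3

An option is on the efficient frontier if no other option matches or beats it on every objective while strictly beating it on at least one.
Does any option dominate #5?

#3 vs #5: experience 15≥14, salary ask 93≤179, interview score 4.5≥4.4 — #3 is at least as good on every objective and strictly better on at least one, so #3 dominates #5.

Yes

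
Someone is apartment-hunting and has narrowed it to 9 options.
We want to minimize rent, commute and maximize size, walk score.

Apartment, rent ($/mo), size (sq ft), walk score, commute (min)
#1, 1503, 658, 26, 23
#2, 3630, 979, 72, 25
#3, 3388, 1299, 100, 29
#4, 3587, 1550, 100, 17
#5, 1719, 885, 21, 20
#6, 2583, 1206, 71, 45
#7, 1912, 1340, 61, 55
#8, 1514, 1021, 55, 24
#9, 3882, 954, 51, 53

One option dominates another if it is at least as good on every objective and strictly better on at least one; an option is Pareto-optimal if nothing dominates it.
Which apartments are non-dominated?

#1: not dominated (best rent).
#2: dominated by #4 (rent 3587≤3630, size 1550≥979, walk score 100≥72, commute 17≤25).
#3: not dominated.
#4: not dominated (best size).
#5: not dominated.
#6: not dominated.
#7: not dominated.
#8: not dominated.
#9: dominated by #2 (rent 3630≤3882, size 979≥954, walk score 72≥51, commute 25≤53).

#1, #3, #4, #5, #6, #7, #8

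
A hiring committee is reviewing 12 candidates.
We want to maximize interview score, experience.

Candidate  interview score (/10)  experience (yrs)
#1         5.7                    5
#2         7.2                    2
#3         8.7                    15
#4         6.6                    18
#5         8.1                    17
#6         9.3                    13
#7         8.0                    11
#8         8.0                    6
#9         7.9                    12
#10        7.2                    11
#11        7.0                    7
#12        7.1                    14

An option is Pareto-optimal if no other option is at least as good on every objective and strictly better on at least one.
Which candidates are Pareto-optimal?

#3, #4, #5, #6

#1: dominated by #3 (interview score 8.7≥5.7, experience 15≥5).
#2: dominated by #3 (interview score 8.7≥7.2, experience 15≥2).
#3: not dominated.
#4: not dominated (best experience).
#5: not dominated.
#6: not dominated (best interview score).
#7: dominated by #3 (interview score 8.7≥8.0, experience 15≥11).
#8: dominated by #3 (interview score 8.7≥8.0, experience 15≥6).
#9: dominated by #3 (interview score 8.7≥7.9, experience 15≥12).
#10: dominated by #3 (interview score 8.7≥7.2, experience 15≥11).
#11: dominated by #3 (interview score 8.7≥7.0, experience 15≥7).
#12: dominated by #3 (interview score 8.7≥7.1, experience 15≥14).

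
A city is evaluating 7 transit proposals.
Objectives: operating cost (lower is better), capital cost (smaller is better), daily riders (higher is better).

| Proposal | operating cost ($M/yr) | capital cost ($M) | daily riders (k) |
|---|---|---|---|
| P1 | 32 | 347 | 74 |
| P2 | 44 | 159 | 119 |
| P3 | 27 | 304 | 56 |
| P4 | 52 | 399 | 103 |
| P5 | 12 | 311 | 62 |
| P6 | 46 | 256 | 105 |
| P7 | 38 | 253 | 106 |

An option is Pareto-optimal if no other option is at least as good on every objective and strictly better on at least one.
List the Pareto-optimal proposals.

P1: not dominated.
P2: not dominated (best capital cost).
P3: not dominated.
P4: dominated by P2 (operating cost 44≤52, capital cost 159≤399, daily riders 119≥103).
P5: not dominated (best operating cost).
P6: dominated by P2 (operating cost 44≤46, capital cost 159≤256, daily riders 119≥105).
P7: not dominated.

P1, P2, P3, P5, P7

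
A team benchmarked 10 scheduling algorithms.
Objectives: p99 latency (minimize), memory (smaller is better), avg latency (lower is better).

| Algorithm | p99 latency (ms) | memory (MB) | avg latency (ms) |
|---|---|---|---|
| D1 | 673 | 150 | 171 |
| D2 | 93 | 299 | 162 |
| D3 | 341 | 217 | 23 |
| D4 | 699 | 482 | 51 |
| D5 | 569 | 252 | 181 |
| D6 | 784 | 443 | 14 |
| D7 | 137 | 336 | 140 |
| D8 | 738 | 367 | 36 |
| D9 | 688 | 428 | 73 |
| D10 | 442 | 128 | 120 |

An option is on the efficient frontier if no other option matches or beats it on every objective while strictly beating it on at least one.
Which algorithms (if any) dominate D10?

none

D1: worse on p99 latency (673 vs 442).
D2: worse on memory (299 vs 128).
D3: worse on memory (217 vs 128).
D4: worse on p99 latency (699 vs 442).
D5: worse on p99 latency (569 vs 442).
D6: worse on p99 latency (784 vs 442).
D7: worse on memory (336 vs 128).
D8: worse on p99 latency (738 vs 442).
D9: worse on p99 latency (688 vs 442).
No option dominates D10.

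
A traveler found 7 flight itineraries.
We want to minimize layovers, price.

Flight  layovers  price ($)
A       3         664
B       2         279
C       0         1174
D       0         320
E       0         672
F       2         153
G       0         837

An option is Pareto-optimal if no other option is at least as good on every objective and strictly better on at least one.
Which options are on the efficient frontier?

D, F

A: dominated by B (layovers 2≤3, price 279≤664).
B: dominated by F (layovers 2≤2, price 153≤279).
C: dominated by D (layovers 0≤0, price 320≤1174).
D: not dominated.
E: dominated by D (layovers 0≤0, price 320≤672).
F: not dominated (best price).
G: dominated by D (layovers 0≤0, price 320≤837).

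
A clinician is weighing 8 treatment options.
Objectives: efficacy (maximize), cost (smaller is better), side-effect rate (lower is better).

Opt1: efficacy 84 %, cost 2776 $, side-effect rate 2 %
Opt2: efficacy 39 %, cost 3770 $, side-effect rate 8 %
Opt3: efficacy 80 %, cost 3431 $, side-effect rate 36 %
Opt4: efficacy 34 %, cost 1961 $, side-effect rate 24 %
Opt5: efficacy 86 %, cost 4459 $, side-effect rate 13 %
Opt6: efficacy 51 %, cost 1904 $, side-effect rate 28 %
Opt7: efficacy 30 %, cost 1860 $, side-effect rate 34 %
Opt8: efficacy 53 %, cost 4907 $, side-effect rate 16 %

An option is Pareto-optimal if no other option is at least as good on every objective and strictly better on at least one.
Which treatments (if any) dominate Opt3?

Opt1

Opt1: efficacy 84≥80, cost 2776≤3431, side-effect rate 2≤36 — dominates Opt3.
Others (Opt2, Opt4, Opt5, Opt6, Opt7, Opt8) are each worse than Opt3 on at least one objective.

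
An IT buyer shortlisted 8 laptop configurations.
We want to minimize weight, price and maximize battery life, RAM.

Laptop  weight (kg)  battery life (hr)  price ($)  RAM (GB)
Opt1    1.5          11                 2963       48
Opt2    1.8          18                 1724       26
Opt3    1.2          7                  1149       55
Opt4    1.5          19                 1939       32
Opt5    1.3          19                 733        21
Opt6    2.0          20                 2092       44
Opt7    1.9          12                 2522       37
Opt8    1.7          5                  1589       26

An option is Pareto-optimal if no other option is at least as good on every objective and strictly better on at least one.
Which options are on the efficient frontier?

Opt1: not dominated.
Opt2: not dominated.
Opt3: not dominated (best weight).
Opt4: not dominated.
Opt5: not dominated (best price).
Opt6: not dominated (best battery life).
Opt7: not dominated.
Opt8: dominated by Opt3 (weight 1.2≤1.7, battery life 7≥5, price 1149≤1589, RAM 55≥26).

Opt1, Opt2, Opt3, Opt4, Opt5, Opt6, Opt7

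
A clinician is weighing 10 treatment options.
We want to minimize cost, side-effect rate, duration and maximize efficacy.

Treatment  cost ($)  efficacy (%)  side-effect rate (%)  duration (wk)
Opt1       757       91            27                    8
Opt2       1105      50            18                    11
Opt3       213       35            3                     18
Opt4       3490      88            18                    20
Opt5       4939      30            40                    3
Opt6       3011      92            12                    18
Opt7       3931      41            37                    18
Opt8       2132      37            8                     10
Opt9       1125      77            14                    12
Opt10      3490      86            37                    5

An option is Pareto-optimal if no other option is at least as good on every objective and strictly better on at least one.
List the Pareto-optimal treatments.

Opt1: not dominated.
Opt2: not dominated.
Opt3: not dominated (best cost).
Opt4: dominated by Opt6 (cost 3011≤3490, efficacy 92≥88, side-effect rate 12≤18, duration 18≤20).
Opt5: not dominated (best duration).
Opt6: not dominated (best efficacy).
Opt7: dominated by Opt1 (cost 757≤3931, efficacy 91≥41, side-effect rate 27≤37, duration 8≤18).
Opt8: not dominated.
Opt9: not dominated.
Opt10: not dominated.

Opt1, Opt2, Opt3, Opt5, Opt6, Opt8, Opt9, Opt10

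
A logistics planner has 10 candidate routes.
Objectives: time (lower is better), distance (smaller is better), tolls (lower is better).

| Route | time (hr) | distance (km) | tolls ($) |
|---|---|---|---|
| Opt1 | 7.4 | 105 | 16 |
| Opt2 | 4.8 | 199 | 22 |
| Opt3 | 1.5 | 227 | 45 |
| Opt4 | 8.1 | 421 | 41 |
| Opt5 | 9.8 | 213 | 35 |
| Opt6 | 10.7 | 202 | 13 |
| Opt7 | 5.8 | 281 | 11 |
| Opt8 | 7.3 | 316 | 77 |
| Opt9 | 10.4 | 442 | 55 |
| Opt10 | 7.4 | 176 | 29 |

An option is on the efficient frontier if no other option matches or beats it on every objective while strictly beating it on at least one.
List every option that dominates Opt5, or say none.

Opt1: time 7.4≤9.8, distance 105≤213, tolls 16≤35 — dominates Opt5.
Opt2: time 4.8≤9.8, distance 199≤213, tolls 22≤35 — dominates Opt5.
Opt10: time 7.4≤9.8, distance 176≤213, tolls 29≤35 — dominates Opt5.
Others (Opt3, Opt4, Opt6, Opt7, Opt8, Opt9) are each worse than Opt5 on at least one objective.

Opt1, Opt2, Opt10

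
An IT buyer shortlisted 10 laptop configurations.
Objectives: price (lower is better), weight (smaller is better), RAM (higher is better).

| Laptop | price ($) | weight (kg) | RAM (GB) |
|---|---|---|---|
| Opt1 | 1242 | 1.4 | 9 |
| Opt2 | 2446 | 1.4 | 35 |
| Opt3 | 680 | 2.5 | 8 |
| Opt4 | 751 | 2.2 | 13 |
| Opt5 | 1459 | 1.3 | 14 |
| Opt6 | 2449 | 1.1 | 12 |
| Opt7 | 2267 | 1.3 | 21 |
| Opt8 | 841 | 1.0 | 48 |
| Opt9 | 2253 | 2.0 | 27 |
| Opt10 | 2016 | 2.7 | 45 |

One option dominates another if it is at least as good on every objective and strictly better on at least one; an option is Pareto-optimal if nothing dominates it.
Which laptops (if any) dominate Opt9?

Opt8

Opt8: price 841≤2253, weight 1.0≤2.0, RAM 48≥27 — dominates Opt9.
Others (Opt1, Opt2, Opt3, Opt4, Opt5, Opt6, Opt7, Opt10) are each worse than Opt9 on at least one objective.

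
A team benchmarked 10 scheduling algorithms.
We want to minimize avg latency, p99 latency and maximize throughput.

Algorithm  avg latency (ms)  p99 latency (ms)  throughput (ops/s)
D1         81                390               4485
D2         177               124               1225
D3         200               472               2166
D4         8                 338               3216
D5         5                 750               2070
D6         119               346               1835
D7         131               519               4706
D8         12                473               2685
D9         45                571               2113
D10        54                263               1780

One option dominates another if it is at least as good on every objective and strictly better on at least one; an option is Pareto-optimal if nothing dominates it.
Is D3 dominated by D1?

Yes

D1 vs D3: avg latency 81≤200, p99 latency 390≤472, throughput 4485≥2166 — D1 is at least as good on every objective with at least one strict improvement.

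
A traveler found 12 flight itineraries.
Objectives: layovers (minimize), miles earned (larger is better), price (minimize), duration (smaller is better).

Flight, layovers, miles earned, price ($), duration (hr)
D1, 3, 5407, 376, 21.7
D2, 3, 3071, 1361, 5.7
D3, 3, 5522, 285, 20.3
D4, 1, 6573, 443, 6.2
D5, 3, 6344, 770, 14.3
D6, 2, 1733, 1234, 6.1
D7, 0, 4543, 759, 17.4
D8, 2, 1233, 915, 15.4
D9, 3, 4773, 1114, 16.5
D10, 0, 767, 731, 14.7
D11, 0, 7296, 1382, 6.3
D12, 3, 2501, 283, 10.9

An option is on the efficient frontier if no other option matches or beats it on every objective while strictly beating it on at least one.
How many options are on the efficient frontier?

8

D1: dominated by D3 (layovers 3≤3, miles earned 5522≥5407, price 285≤376, duration 20.3≤21.7).
D2: not dominated (best duration).
D3: not dominated.
D4: not dominated.
D5: dominated by D4 (layovers 1≤3, miles earned 6573≥6344, price 443≤770, duration 6.2≤14.3).
D6: not dominated.
D7: not dominated.
D8: dominated by D4 (layovers 1≤2, miles earned 6573≥1233, price 443≤915, duration 6.2≤15.4).
D9: dominated by D4 (layovers 1≤3, miles earned 6573≥4773, price 443≤1114, duration 6.2≤16.5).
D10: not dominated.
D11: not dominated (best miles earned).
D12: not dominated (best price).
Pareto-optimal: D2, D3, D4, D6, D7, D10, D11, D12 → 8.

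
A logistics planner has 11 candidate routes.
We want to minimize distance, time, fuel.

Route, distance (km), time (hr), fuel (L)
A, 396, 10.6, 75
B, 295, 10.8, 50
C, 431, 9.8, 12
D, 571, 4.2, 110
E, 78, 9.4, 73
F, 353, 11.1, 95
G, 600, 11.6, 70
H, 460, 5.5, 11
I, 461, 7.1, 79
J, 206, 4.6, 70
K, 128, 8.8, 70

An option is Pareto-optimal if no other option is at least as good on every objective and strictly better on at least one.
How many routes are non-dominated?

7

A: dominated by E (distance 78≤396, time 9.4≤10.6, fuel 73≤75).
B: not dominated.
C: not dominated.
D: not dominated (best time).
E: not dominated (best distance).
F: dominated by B (distance 295≤353, time 10.8≤11.1, fuel 50≤95).
G: dominated by B (distance 295≤600, time 10.8≤11.6, fuel 50≤70).
H: not dominated (best fuel).
I: dominated by H (distance 460≤461, time 5.5≤7.1, fuel 11≤79).
J: not dominated.
K: not dominated.
Pareto-optimal: B, C, D, E, H, J, K → 7.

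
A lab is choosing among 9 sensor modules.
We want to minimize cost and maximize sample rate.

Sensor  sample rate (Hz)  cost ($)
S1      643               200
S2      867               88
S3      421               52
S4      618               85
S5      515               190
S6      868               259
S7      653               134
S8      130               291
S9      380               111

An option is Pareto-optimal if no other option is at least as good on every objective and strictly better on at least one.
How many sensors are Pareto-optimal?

S1: dominated by S2 (sample rate 867≥643, cost 88≤200).
S2: not dominated.
S3: not dominated (best cost).
S4: not dominated.
S5: dominated by S2 (sample rate 867≥515, cost 88≤190).
S6: not dominated (best sample rate).
S7: dominated by S2 (sample rate 867≥653, cost 88≤134).
S8: dominated by S1 (sample rate 643≥130, cost 200≤291).
S9: dominated by S2 (sample rate 867≥380, cost 88≤111).
Pareto-optimal: S2, S3, S4, S6 → 4.

4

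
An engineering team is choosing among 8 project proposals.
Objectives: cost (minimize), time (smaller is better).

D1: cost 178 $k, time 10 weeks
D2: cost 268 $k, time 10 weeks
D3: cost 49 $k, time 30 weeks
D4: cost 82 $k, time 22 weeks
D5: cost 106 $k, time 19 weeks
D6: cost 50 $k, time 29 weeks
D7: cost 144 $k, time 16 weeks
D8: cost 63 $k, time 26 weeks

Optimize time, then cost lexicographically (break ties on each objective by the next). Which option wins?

D1

First minimize time: best is 10, kept {D1, D2}.
Then minimize cost: best is 178, kept {D1}.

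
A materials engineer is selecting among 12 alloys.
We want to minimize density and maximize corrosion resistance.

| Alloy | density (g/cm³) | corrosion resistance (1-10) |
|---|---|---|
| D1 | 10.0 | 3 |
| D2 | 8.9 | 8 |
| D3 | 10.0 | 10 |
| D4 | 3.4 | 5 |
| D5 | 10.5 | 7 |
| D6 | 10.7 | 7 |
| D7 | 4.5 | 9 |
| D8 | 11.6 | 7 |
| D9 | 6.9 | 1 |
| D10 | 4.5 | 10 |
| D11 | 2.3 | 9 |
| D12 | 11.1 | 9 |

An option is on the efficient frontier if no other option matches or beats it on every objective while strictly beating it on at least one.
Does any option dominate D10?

No

D1: worse on density (10.0 vs 4.5).
D2: worse on density (8.9 vs 4.5).
D3: worse on density (10.0 vs 4.5).
D4: worse on corrosion resistance (5 vs 10).
D5: worse on density (10.5 vs 4.5).
D6: worse on density (10.7 vs 4.5).
D7: worse on corrosion resistance (9 vs 10).
D8: worse on density (11.6 vs 4.5).
D9: worse on density (6.9 vs 4.5).
D11: worse on corrosion resistance (9 vs 10).
D12: worse on density (11.1 vs 4.5).
No option is at least as good as D10 on every objective and strictly better on one.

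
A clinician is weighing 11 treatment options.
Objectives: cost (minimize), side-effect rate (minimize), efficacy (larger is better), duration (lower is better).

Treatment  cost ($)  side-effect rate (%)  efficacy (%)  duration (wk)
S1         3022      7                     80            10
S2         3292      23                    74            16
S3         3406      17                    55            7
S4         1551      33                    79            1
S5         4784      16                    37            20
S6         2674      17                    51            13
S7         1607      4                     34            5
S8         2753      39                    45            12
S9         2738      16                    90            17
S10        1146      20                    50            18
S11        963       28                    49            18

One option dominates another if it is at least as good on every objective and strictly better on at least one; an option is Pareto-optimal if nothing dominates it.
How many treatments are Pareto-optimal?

8

S1: not dominated.
S2: dominated by S1 (cost 3022≤3292, side-effect rate 7≤23, efficacy 80≥74, duration 10≤16).
S3: not dominated.
S4: not dominated (best duration).
S5: dominated by S1 (cost 3022≤4784, side-effect rate 7≤16, efficacy 80≥37, duration 10≤20).
S6: not dominated.
S7: not dominated (best side-effect rate).
S8: dominated by S4 (cost 1551≤2753, side-effect rate 33≤39, efficacy 79≥45, duration 1≤12).
S9: not dominated (best efficacy).
S10: not dominated.
S11: not dominated (best cost).
Pareto-optimal: S1, S3, S4, S6, S7, S9, S10, S11 → 8.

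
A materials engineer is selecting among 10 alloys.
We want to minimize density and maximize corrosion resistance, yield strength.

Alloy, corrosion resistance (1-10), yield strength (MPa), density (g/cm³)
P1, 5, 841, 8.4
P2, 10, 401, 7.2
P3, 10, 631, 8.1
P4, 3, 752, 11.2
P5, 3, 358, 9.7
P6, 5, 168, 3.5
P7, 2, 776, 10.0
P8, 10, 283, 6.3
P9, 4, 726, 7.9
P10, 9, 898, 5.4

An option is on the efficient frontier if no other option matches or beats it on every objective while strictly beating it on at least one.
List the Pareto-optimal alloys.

P1: dominated by P10 (corrosion resistance 9≥5, yield strength 898≥841, density 5.4≤8.4).
P2: not dominated.
P3: not dominated.
P4: dominated by P1 (corrosion resistance 5≥3, yield strength 841≥752, density 8.4≤11.2).
P5: dominated by P1 (corrosion resistance 5≥3, yield strength 841≥358, density 8.4≤9.7).
P6: not dominated (best density).
P7: dominated by P1 (corrosion resistance 5≥2, yield strength 841≥776, density 8.4≤10.0).
P8: not dominated.
P9: dominated by P10 (corrosion resistance 9≥4, yield strength 898≥726, density 5.4≤7.9).
P10: not dominated (best yield strength).

P2, P3, P6, P8, P10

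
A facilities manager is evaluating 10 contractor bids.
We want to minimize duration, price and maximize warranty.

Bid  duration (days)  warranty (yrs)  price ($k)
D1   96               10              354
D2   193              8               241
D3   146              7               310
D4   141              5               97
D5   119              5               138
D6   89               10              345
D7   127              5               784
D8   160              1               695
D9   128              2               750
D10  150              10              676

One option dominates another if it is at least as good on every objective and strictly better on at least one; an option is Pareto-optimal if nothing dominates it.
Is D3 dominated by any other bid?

D1: worse on price (354 vs 310).
D2: worse on duration (193 vs 146).
D4: worse on warranty (5 vs 7).
D5: worse on warranty (5 vs 7).
D6: worse on price (345 vs 310).
D7: worse on warranty (5 vs 7).
D8: worse on duration (160 vs 146).
D9: worse on warranty (2 vs 7).
D10: worse on duration (150 vs 146).
No option is at least as good as D3 on every objective and strictly better on one.

No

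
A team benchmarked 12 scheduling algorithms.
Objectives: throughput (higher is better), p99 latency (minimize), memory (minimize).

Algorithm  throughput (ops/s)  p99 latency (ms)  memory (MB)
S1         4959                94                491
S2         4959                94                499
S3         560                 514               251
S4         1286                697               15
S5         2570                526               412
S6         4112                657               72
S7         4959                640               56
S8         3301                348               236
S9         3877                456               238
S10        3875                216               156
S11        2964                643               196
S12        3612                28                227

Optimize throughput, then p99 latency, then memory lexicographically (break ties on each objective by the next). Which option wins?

First maximize throughput: best is 4959, kept {S1, S2, S7}.
Then minimize p99 latency: best is 94, kept {S1, S2}.
Then minimize memory: best is 491, kept {S1}.

S1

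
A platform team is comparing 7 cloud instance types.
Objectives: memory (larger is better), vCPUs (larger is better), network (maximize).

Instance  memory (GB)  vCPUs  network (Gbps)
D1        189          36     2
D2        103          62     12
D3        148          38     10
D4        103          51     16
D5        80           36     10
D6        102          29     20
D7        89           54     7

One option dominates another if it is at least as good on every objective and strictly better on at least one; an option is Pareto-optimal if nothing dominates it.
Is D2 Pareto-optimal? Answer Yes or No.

D1: worse on vCPUs (36 vs 62).
D3: worse on vCPUs (38 vs 62).
D4: worse on vCPUs (51 vs 62).
D5: worse on memory (80 vs 103).
D6: worse on memory (102 vs 103).
D7: worse on memory (89 vs 103).
No option is at least as good as D2 on every objective and strictly better on one.

Yes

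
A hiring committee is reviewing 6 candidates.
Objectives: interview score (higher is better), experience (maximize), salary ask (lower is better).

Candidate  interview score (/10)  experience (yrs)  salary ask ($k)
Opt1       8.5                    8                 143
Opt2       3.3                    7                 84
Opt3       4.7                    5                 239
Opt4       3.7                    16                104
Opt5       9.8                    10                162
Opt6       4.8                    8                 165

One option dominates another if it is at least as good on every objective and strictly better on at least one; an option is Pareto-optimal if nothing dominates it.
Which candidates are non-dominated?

Opt1: not dominated.
Opt2: not dominated (best salary ask).
Opt3: dominated by Opt1 (interview score 8.5≥4.7, experience 8≥5, salary ask 143≤239).
Opt4: not dominated (best experience).
Opt5: not dominated (best interview score).
Opt6: dominated by Opt1 (interview score 8.5≥4.8, experience 8≥8, salary ask 143≤165).

Opt1, Opt2, Opt4, Opt5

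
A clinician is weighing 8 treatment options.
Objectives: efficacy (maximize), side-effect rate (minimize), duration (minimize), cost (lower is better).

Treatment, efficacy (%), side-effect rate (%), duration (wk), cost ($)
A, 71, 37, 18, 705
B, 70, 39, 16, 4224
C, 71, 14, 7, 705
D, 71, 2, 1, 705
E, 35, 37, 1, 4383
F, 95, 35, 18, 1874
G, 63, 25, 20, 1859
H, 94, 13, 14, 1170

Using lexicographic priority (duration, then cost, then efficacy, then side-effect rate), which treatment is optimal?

D

First minimize duration: best is 1, kept {D, E}.
Then minimize cost: best is 705, kept {D}.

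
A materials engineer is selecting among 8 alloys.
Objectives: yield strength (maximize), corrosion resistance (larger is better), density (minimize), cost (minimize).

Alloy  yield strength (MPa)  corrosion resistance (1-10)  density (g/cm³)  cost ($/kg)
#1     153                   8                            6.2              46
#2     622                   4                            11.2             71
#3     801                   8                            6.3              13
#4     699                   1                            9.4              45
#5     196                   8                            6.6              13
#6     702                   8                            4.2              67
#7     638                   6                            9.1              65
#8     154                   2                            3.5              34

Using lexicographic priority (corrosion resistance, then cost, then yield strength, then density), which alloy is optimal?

First maximize corrosion resistance: best is 8, kept {#1, #3, #5, #6}.
Then minimize cost: best is 13, kept {#3, #5}.
Then maximize yield strength: best is 801, kept {#3}.

#3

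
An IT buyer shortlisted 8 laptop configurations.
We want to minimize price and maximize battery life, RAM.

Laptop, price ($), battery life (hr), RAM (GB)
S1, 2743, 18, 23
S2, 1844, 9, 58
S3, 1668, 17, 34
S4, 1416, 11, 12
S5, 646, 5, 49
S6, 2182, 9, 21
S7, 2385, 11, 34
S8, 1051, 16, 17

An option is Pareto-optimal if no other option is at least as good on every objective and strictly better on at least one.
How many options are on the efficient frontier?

S1: not dominated (best battery life).
S2: not dominated (best RAM).
S3: not dominated.
S4: dominated by S8 (price 1051≤1416, battery life 16≥11, RAM 17≥12).
S5: not dominated (best price).
S6: dominated by S2 (price 1844≤2182, battery life 9≥9, RAM 58≥21).
S7: dominated by S3 (price 1668≤2385, battery life 17≥11, RAM 34≥34).
S8: not dominated.
Pareto-optimal: S1, S2, S3, S5, S8 → 5.

5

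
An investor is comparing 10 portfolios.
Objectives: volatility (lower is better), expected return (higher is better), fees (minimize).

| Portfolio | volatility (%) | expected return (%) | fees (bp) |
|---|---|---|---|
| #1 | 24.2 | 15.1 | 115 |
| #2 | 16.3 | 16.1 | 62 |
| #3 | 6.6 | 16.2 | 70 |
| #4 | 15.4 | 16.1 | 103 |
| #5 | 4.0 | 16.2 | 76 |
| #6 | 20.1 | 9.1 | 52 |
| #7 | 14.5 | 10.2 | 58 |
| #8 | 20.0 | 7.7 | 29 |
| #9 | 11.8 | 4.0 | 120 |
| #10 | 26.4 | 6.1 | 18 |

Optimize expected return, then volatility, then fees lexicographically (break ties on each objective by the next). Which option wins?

First maximize expected return: best is 16.2, kept {#3, #5}.
Then minimize volatility: best is 4.0, kept {#5}.

#5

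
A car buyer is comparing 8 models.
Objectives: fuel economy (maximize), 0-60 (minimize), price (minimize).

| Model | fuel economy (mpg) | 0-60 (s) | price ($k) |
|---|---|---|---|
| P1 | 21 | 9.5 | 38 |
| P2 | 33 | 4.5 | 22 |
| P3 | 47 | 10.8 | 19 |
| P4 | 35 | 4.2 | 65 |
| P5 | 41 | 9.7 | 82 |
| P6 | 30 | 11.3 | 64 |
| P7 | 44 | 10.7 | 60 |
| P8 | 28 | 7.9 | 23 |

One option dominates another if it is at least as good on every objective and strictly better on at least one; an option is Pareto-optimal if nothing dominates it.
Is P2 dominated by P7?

No

P7 vs P2: P7 is worse on 0-60 (10.7 vs 4.5), so it does not dominate P2.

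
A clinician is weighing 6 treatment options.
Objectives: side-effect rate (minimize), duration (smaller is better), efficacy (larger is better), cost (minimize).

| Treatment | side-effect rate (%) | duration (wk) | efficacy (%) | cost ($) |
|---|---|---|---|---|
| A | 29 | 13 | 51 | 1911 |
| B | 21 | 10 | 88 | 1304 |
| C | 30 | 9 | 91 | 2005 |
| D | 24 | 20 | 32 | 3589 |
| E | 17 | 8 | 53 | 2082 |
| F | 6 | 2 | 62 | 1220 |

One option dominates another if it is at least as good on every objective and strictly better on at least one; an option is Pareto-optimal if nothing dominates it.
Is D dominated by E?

Yes

E vs D: side-effect rate 17≤24, duration 8≤20, efficacy 53≥32, cost 2082≤3589 — E is at least as good on every objective with at least one strict improvement.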